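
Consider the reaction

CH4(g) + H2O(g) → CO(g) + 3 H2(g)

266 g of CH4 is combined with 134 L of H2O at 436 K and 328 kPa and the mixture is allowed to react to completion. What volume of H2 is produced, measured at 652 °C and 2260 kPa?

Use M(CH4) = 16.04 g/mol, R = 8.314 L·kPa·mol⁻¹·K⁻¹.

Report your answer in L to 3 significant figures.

124 L

n(CH4) = 266 / 16.04 = 16.58 mol
n(H2O) = PV/RT = (328 × 134) / (8.314 × 436) = 12.13 mol
For 16.58 mol CH4, stoichiometry requires (1/1) × 16.58 = 16.58 mol H2O; 12.13 mol is available, so H2O is limiting.
n(H2) = (3/1) × 12.13 = 36.39 mol
V(H2) = nRT/P = 36.39 × 8.314 × 925.15 / 2260 = 123.8 L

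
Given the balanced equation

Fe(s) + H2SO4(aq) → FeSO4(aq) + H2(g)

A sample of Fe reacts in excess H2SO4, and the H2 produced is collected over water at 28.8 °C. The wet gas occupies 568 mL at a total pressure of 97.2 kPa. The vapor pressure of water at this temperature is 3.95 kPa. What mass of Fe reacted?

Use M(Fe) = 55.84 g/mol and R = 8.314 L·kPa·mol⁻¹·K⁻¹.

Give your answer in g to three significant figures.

P(H2) = 97.2 − 3.95 = 93.25 kPa
n(H2) = PV/RT = (93.25 × 0.5680) / (8.314 × 301.95) = 0.02110 mol
n(Fe) = (1/1) × 0.02110 = 0.02110 mol
m(Fe) = 0.02110 × 55.84 = 1.178 g

1.18 g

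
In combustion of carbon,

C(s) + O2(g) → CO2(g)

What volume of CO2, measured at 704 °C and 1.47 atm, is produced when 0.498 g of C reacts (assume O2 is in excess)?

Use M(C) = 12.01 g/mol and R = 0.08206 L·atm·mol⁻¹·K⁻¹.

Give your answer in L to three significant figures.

n(C) = 0.4980 / 12.01 = 0.04147 mol
n(CO2) = (1/1) × 0.04147 = 0.04147 mol
V = nRT/P = 0.04147 × 0.08206 × 977.15 / 1.47 = 2.262 L

2.26 L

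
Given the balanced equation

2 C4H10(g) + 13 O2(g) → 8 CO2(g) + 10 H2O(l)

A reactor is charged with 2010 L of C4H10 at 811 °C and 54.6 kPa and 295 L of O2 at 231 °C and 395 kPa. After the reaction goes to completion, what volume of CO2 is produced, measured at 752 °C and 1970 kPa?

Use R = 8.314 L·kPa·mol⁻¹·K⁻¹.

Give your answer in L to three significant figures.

74.0 L

n(C4H10) = PV/RT = (54.6 × 2010) / (8.314 × 1084.15) = 12.18 mol
n(O2) = PV/RT = (395 × 295) / (8.314 × 504.15) = 27.80 mol
For 12.18 mol C4H10, stoichiometry requires (13/2) × 12.18 = 79.17 mol O2; 27.80 mol is available, so O2 is limiting.
n(CO2) = (8/13) × 27.80 = 17.11 mol
V(CO2) = nRT/P = 17.11 × 8.314 × 1025.15 / 1970 = 74.03 L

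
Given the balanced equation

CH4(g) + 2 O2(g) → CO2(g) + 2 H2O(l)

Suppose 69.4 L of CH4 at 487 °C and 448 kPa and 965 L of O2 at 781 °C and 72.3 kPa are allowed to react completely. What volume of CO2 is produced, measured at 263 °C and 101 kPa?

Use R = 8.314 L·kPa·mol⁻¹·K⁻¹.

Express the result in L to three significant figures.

176 L

n(CH4) = PV/RT = (448 × 69.4) / (8.314 × 760.15) = 4.920 mol
n(O2) = PV/RT = (72.3 × 965) / (8.314 × 1054.15) = 7.961 mol
For 4.920 mol CH4, stoichiometry requires (2/1) × 4.920 = 9.840 mol O2; 7.961 mol is available, so O2 is limiting.
n(CO2) = (1/2) × 7.961 = 3.981 mol
V(CO2) = nRT/P = 3.981 × 8.314 × 536.15 / 101 = 175.7 L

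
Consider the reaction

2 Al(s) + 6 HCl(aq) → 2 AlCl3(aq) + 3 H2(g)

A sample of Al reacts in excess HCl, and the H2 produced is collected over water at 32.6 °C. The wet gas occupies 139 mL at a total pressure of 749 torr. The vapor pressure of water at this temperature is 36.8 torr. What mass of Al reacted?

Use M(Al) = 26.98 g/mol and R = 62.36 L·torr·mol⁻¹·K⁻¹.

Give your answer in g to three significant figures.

P(H2) = 749 − 36.8 = 712.2 torr
n(H2) = PV/RT = (712.2 × 0.1390) / (62.36 × 305.75) = 0.005192 mol
n(Al) = (2/3) × 0.005192 = 0.003461 mol
m(Al) = 0.003461 × 26.98 = 0.09338 g

0.0934 g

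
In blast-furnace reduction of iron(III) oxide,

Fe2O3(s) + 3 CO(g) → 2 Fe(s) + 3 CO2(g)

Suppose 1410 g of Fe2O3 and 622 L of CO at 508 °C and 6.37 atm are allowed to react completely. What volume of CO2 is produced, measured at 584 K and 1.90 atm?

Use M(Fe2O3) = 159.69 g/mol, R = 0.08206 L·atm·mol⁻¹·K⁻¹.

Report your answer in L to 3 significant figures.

n(Fe2O3) = 1410 / 159.69 = 8.830 mol
n(CO) = PV/RT = (6.37 × 622) / (0.08206 × 781.15) = 61.81 mol
For 8.830 mol Fe2O3, stoichiometry requires (3/1) × 8.830 = 26.49 mol CO; 61.81 mol is available, so Fe2O3 is limiting.
n(CO2) = (3/1) × 8.830 = 26.49 mol
V(CO2) = nRT/P = 26.49 × 0.08206 × 584 / 1.90 = 668.1 L

668 L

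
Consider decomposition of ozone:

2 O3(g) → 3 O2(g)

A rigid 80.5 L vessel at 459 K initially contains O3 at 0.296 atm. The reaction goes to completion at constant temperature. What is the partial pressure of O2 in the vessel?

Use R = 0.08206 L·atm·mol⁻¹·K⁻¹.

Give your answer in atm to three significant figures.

0.444 atm

n(O3)₀ = PV/RT = (0.296 × 80.5) / (0.08206 × 459) = 0.6326 mol
n(O2) = (3/2) × 0.6326 = 0.9489 mol
P(O2) = nRT/V = 0.9489 × 0.08206 × 459 / 80.5 = 0.4440 atm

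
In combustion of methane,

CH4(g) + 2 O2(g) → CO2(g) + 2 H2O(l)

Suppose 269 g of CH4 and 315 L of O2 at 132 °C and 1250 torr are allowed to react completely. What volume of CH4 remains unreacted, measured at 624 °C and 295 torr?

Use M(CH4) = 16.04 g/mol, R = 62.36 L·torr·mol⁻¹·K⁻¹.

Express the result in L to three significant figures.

1700 L

n(CH4) = 269 / 16.04 = 16.77 mol
n(O2) = PV/RT = (1250 × 315) / (62.36 × 405.15) = 15.58 mol
For 16.77 mol CH4, stoichiometry requires (2/1) × 16.77 = 33.54 mol O2; 15.58 mol is available, so O2 is limiting.
n(CH4) consumed = (1/2) × 15.58 = 7.790 mol; remaining = 16.77 − 7.790 = 8.980 mol
V(CH4) = nRT/P = 8.980 × 62.36 × 897.15 / 295 = 1703 L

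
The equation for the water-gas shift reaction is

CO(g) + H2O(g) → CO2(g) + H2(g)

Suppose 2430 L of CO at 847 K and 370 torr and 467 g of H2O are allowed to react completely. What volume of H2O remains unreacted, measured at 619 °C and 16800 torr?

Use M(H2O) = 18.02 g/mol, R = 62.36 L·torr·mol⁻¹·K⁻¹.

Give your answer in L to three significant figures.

n(CO) = PV/RT = (370 × 2430) / (62.36 × 847) = 17.02 mol
n(H2O) = 467 / 18.02 = 25.92 mol
For 17.02 mol CO, stoichiometry requires (1/1) × 17.02 = 17.02 mol H2O; 25.92 mol is available, so CO is limiting.
n(H2O) consumed = (1/1) × 17.02 = 17.02 mol; remaining = 25.92 − 17.02 = 8.900 mol
V(H2O) = nRT/P = 8.900 × 62.36 × 892.15 / 16800 = 29.47 L

29.5 L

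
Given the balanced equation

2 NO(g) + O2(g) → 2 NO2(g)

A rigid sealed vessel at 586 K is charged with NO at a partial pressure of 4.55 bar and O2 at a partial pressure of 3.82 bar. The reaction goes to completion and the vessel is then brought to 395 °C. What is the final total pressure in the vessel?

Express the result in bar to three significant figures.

6.95 bar

Because the vessel is rigid and T is held at 586 K, work the stoichiometry in partial pressures (P_i = n_iRT/V).
P(O2) required for 4.55 bar of NO = (1/2) × 4.55 = 2.275 bar; available 3.82 bar, so NO is limiting.
P(O2) remaining = 3.82 − (1/2) × 4.55 = 1.545 bar
P(gaseous products) = (2)/2 × 4.55 = 4.550 bar
P_total at 586 K = 1.545 + 4.550 = 6.095 bar
Scaling to 395 °C: P = 6.095 × 668.15/586 = 6.949 bar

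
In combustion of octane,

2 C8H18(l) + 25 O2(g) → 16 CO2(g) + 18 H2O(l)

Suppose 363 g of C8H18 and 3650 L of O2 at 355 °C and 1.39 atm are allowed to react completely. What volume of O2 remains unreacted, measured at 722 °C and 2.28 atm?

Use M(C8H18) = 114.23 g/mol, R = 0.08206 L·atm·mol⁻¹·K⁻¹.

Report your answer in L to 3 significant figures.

2100 L

n(C8H18) = 363 / 114.23 = 3.178 mol
n(O2) = PV/RT = (1.39 × 3650) / (0.08206 × 628.15) = 98.43 mol
For 3.178 mol C8H18, stoichiometry requires (25/2) × 3.178 = 39.73 mol O2; 98.43 mol is available, so C8H18 is limiting.
n(O2) consumed = (25/2) × 3.178 = 39.73 mol; remaining = 98.43 − 39.73 = 58.70 mol
V(O2) = nRT/P = 58.70 × 0.08206 × 995.15 / 2.28 = 2102 L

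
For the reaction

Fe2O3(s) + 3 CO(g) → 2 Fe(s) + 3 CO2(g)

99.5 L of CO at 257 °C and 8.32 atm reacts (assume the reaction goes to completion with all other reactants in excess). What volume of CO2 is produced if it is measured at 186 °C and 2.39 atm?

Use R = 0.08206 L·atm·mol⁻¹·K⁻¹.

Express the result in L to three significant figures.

n(CO) = PV/RT = (8.32 × 99.5) / (0.08206 × 530.15) = 19.03 mol
n(CO2) = (3/3) × 19.03 = 19.03 mol
V = nRT/P = 19.03 × 0.08206 × 459.15 / 2.39 = 300.0 L

300 L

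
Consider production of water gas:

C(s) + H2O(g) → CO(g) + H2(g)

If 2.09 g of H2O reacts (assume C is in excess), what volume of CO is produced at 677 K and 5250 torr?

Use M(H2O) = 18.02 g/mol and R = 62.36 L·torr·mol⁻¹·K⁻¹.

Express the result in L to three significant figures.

n(H2O) = 2.090 / 18.02 = 0.1160 mol
n(CO) = (1/1) × 0.1160 = 0.1160 mol
V = nRT/P = 0.1160 × 62.36 × 677 / 5250 = 0.9328 L

0.933 L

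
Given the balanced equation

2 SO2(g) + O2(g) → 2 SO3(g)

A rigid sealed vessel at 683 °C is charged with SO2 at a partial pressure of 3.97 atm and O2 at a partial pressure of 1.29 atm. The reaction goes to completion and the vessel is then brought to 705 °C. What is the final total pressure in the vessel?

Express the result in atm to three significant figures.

Because the vessel is rigid and T is held at 683 °C, work the stoichiometry in partial pressures (P_i = n_iRT/V).
P(O2) required for 3.97 atm of SO2 = (1/2) × 3.97 = 1.985 atm; available 1.29 atm, so O2 is limiting.
P(SO2) remaining = 3.97 − (2/1) × 1.29 = 1.390 atm
P(gaseous products) = (2)/1 × 1.29 = 2.580 atm
P_total at 683 °C = 1.390 + 2.580 = 3.970 atm
Scaling to 705 °C: P = 3.970 × 978.15/956.15 = 4.061 atm

4.06 atm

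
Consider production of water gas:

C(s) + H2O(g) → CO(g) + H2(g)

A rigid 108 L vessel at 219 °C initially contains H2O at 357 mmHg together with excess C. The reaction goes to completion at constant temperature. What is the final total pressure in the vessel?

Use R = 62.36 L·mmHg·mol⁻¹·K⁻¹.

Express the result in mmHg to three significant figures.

Rigid vessel, constant T ⇒ P scales with total gas moles (1 → 2).
P_final = (2/1) × 357 = 714.0 mmHg

714 mmHg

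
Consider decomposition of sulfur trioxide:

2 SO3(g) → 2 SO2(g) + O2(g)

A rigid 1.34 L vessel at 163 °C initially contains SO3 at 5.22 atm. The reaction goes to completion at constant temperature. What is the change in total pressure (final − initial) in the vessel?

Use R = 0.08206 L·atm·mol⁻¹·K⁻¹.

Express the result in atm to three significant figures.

2.61 atm

Since T and V are fixed, P_final/P_initial = n_final/n_initial = 3/2.
P_final = (3/2) × 5.22 = 7.830 atm; ΔP = 7.830 − 5.22 = 2.610 atm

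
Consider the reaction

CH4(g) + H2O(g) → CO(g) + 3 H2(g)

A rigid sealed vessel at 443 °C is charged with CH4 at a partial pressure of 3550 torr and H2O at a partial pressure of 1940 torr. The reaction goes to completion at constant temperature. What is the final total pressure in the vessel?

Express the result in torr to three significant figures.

At constant V, partial pressures at 443 °C are proportional to moles, so apply stoichiometry directly to pressures.
P(H2O) required for 3550 torr of CH4 = (1/1) × 3550 = 3550 torr; available 1940 torr, so H2O is limiting.
P(CH4) remaining = 3550 − (1/1) × 1940 = 1610 torr
P(gaseous products) = (1+3)/1 × 1940 = 7760 torr
P_total at 443 °C = 1610 + 7760 = 9370 torr

9370 torr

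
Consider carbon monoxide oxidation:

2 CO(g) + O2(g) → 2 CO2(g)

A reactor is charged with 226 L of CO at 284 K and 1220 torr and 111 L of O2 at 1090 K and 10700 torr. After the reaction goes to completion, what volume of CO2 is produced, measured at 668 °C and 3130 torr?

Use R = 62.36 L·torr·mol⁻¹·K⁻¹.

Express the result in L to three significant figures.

292 L

n(CO) = PV/RT = (1220 × 226) / (62.36 × 284) = 15.57 mol
n(O2) = PV/RT = (10700 × 111) / (62.36 × 1090) = 17.47 mol
For 15.57 mol CO, stoichiometry requires (1/2) × 15.57 = 7.785 mol O2; 17.47 mol is available, so CO is limiting.
n(CO2) = (2/2) × 15.57 = 15.57 mol
V(CO2) = nRT/P = 15.57 × 62.36 × 941.15 / 3130 = 292.0 L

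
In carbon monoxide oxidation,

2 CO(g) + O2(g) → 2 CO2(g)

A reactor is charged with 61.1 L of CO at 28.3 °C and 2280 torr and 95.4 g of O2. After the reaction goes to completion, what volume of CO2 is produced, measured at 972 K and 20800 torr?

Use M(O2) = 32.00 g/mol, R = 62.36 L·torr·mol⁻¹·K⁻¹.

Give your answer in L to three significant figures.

17.4 L

n(CO) = PV/RT = (2280 × 61.1) / (62.36 × 301.45) = 7.411 mol
n(O2) = 95.4 / 32.00 = 2.981 mol
For 7.411 mol CO, stoichiometry requires (1/2) × 7.411 = 3.705 mol O2; 2.981 mol is available, so O2 is limiting.
n(CO2) = (2/1) × 2.981 = 5.962 mol
V(CO2) = nRT/P = 5.962 × 62.36 × 972 / 20800 = 17.37 L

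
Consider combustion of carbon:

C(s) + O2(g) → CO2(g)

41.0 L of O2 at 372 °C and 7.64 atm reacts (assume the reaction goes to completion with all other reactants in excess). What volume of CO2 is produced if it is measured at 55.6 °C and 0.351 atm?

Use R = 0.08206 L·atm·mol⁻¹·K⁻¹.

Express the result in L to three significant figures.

n(O2) = PV/RT = (7.64 × 41.0) / (0.08206 × 645.15) = 5.917 mol
n(CO2) = (1/1) × 5.917 = 5.917 mol
V = nRT/P = 5.917 × 0.08206 × 328.75 / 0.351 = 454.8 L

455 L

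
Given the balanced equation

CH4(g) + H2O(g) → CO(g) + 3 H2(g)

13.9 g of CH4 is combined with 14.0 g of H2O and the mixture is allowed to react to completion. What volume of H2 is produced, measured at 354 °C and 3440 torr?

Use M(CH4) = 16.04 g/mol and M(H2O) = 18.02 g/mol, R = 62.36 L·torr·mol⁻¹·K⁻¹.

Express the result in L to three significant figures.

26.5 L

n(CH4) = 13.9 / 16.04 = 0.8666 mol
n(H2O) = 14.0 / 18.02 = 0.7769 mol
For 0.8666 mol CH4, stoichiometry requires (1/1) × 0.8666 = 0.8666 mol H2O; 0.7769 mol is available, so H2O is limiting.
n(H2) = (3/1) × 0.7769 = 2.331 mol
V(H2) = nRT/P = 2.331 × 62.36 × 627.15 / 3440 = 26.50 L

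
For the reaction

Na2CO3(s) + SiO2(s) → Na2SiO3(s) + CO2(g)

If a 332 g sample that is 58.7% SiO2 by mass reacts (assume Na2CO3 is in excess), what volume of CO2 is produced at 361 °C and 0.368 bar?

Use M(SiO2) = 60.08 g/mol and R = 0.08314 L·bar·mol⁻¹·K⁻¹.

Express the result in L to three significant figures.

465 L

mass of SiO2 = 332 × 58.7/100 = 194.9 g
n(SiO2) = 194.9 / 60.08 = 3.244 mol
n(CO2) = (1/1) × 3.244 = 3.244 mol
V = nRT/P = 3.244 × 0.08314 × 634.15 / 0.368 = 464.8 L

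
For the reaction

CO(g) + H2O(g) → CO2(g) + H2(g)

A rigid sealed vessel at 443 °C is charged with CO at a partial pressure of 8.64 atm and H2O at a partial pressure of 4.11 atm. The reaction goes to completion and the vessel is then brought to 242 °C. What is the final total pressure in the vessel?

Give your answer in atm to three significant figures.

9.17 atm

At constant V, partial pressures at 443 °C are proportional to moles, so apply stoichiometry directly to pressures.
P(H2O) required for 8.64 atm of CO = (1/1) × 8.64 = 8.640 atm; available 4.11 atm, so H2O is limiting.
P(CO) remaining = 8.64 − (1/1) × 4.11 = 4.530 atm
P(gaseous products) = (1+1)/1 × 4.11 = 8.220 atm
P_total at 443 °C = 4.530 + 8.220 = 12.75 atm
Scaling to 242 °C: P = 12.75 × 515.15/716.15 = 9.171 atm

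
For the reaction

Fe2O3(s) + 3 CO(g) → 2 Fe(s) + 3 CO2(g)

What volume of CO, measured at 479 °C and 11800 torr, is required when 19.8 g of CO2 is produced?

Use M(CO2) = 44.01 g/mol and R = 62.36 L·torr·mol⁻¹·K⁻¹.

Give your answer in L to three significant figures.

n(CO2) = 19.80 / 44.01 = 0.4499 mol
n(CO) = (3/3) × 0.4499 = 0.4499 mol
V = nRT/P = 0.4499 × 62.36 × 752.15 / 11800 = 1.788 L

1.79 L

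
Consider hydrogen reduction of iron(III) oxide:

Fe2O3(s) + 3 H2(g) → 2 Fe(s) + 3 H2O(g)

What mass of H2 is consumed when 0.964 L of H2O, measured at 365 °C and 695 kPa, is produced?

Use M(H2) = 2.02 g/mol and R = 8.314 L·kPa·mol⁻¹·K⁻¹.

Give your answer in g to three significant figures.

n(H2O) = PV/RT = (695 × 0.964) / (8.314 × 638.15) = 0.1263 mol
n(H2) = (3/3) × 0.1263 = 0.1263 mol
m(H2) = 0.1263 × 2.02 = 0.2551 g

0.255 g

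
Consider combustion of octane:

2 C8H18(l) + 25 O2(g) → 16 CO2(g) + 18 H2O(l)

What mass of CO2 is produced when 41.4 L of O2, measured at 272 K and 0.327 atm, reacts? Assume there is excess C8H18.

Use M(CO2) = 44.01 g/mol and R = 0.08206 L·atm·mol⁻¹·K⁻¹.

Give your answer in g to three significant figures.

17.1 g

n(O2) = PV/RT = (0.327 × 41.4) / (0.08206 × 272) = 0.6065 mol
n(CO2) = (16/25) × 0.6065 = 0.3882 mol
m(CO2) = 0.3882 × 44.01 = 17.08 g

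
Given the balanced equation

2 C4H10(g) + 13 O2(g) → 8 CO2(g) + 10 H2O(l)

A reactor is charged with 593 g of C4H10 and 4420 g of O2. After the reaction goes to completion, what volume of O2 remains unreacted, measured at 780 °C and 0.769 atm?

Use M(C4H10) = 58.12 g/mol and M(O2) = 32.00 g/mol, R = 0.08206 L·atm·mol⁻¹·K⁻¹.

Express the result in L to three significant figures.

8070 L

n(C4H10) = 593 / 58.12 = 10.20 mol
n(O2) = 4420 / 32.00 = 138.1 mol
For 10.20 mol C4H10, stoichiometry requires (13/2) × 10.20 = 66.30 mol O2; 138.1 mol is available, so C4H10 is limiting.
n(O2) consumed = (13/2) × 10.20 = 66.30 mol; remaining = 138.1 − 66.30 = 71.80 mol
V(O2) = nRT/P = 71.80 × 0.08206 × 1053.15 / 0.769 = 8069 L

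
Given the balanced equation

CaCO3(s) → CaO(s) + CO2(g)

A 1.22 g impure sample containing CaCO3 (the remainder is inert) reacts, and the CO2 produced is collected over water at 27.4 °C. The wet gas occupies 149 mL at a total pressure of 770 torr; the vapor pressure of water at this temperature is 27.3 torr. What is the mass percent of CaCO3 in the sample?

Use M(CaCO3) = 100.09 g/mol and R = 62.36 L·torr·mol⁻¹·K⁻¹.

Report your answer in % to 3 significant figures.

48.4 %

P(CO2) = 770 − 27.3 = 742.7 torr
n(CO2) = PV/RT = (742.7 × 0.1490) / (62.36 × 300.55) = 0.005904 mol
n(CaCO3) = (1/1) × 0.005904 = 0.005904 mol
m(CaCO3) = 0.005904 × 100.09 = 0.5909 g
%CaCO3 = 0.5909 / 1.22 × 100 = 48.43%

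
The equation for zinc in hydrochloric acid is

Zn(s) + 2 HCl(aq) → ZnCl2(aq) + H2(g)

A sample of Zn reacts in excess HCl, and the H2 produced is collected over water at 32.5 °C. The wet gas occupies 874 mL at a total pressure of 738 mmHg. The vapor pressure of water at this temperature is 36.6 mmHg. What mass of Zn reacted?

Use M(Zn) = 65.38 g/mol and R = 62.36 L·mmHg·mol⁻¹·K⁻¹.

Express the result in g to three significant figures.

P(H2) = 738 − 36.6 = 701.4 mmHg
n(H2) = PV/RT = (701.4 × 0.8740) / (62.36 × 305.65) = 0.03216 mol
n(Zn) = (1/1) × 0.03216 = 0.03216 mol
m(Zn) = 0.03216 × 65.38 = 2.103 g

2.10 g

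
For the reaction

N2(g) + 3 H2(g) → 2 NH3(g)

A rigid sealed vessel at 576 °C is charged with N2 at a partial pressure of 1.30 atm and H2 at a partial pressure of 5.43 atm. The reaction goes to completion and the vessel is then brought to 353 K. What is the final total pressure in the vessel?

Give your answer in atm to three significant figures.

1.72 atm

Because the vessel is rigid and T is held at 576 °C, work the stoichiometry in partial pressures (P_i = n_iRT/V).
P(H2) required for 1.30 atm of N2 = (3/1) × 1.30 = 3.900 atm; available 5.43 atm, so N2 is limiting.
P(H2) remaining = 5.43 − (3/1) × 1.30 = 1.530 atm
P(gaseous products) = (2)/1 × 1.30 = 2.600 atm
P_total at 576 °C = 1.530 + 2.600 = 4.130 atm
Scaling to 353 K: P = 4.130 × 353/849.15 = 1.717 atm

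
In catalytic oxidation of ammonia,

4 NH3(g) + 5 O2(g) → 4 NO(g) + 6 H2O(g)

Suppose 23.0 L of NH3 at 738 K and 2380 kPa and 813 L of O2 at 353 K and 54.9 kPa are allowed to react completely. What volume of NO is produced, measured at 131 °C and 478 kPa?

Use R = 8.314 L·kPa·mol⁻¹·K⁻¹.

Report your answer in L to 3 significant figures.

n(NH3) = PV/RT = (2380 × 23.0) / (8.314 × 738) = 8.922 mol
n(O2) = PV/RT = (54.9 × 813) / (8.314 × 353) = 15.21 mol
For 8.922 mol NH3, stoichiometry requires (5/4) × 8.922 = 11.15 mol O2; 15.21 mol is available, so NH3 is limiting.
n(NO) = (4/4) × 8.922 = 8.922 mol
V(NO) = nRT/P = 8.922 × 8.314 × 404.15 / 478 = 62.72 L

62.7 L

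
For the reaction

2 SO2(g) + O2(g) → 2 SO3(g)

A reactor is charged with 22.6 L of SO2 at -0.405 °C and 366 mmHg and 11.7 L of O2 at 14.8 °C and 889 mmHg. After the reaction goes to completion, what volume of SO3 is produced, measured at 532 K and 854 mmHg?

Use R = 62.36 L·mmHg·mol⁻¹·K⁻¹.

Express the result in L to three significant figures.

18.9 L

n(SO2) = PV/RT = (366 × 22.6) / (62.36 × 272.745) = 0.4863 mol
n(O2) = PV/RT = (889 × 11.7) / (62.36 × 287.95) = 0.5792 mol
For 0.4863 mol SO2, stoichiometry requires (1/2) × 0.4863 = 0.2432 mol O2; 0.5792 mol is available, so SO2 is limiting.
n(SO3) = (2/2) × 0.4863 = 0.4863 mol
V(SO3) = nRT/P = 0.4863 × 62.36 × 532 / 854 = 18.89 L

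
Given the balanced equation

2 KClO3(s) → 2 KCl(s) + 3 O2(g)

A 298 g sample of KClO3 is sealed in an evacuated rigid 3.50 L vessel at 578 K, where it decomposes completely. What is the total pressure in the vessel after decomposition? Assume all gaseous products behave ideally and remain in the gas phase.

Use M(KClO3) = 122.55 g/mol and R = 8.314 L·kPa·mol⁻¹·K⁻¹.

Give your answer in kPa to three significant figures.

5010 kPa

n(KClO3) = 298 / 122.55 = 2.432 mol
n(gas produced) = (3/2) × 2.432 = 3.648 mol
P = nRT/V = 3.648 × 8.314 × 578 / 3.50 = 5009 kPa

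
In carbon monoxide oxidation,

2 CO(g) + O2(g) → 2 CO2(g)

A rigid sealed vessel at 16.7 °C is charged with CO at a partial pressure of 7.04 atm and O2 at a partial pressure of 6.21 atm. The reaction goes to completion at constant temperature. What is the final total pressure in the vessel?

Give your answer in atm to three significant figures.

9.73 atm

Because the vessel is rigid and T is held at 16.7 °C, work the stoichiometry in partial pressures (P_i = n_iRT/V).
P(O2) required for 7.04 atm of CO = (1/2) × 7.04 = 3.520 atm; available 6.21 atm, so CO is limiting.
P(O2) remaining = 6.21 − (1/2) × 7.04 = 2.690 atm
P(gaseous products) = (2)/2 × 7.04 = 7.040 atm
P_total at 16.7 °C = 2.690 + 7.040 = 9.730 atm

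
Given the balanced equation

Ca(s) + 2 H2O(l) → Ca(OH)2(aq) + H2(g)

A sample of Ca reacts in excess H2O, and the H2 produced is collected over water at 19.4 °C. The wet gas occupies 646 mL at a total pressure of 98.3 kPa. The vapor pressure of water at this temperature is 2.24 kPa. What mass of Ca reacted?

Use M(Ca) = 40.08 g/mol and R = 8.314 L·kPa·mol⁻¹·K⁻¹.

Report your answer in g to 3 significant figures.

1.02 g

P(H2) = 98.3 − 2.24 = 96.06 kPa
n(H2) = PV/RT = (96.06 × 0.6460) / (8.314 × 292.55) = 0.02551 mol
n(Ca) = (1/1) × 0.02551 = 0.02551 mol
m(Ca) = 0.02551 × 40.08 = 1.022 g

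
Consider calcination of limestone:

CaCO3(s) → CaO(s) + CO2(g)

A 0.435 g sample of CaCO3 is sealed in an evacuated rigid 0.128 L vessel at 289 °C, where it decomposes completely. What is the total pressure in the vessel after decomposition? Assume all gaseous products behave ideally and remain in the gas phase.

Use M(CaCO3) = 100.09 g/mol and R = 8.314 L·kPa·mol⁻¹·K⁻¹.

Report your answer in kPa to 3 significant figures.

159 kPa

n(CaCO3) = 0.435 / 100.09 = 0.004346 mol
n(gas produced) = (1/1) × 0.004346 = 0.004346 mol
P = nRT/V = 0.004346 × 8.314 × 562.15 / 0.128 = 158.7 kPa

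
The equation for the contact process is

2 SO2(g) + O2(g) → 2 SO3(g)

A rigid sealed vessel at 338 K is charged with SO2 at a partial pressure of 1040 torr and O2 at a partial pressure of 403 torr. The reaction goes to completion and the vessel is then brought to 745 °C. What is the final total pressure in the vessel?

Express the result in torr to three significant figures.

At constant V, partial pressures at 338 K are proportional to moles, so apply stoichiometry directly to pressures.
P(O2) required for 1040 torr of SO2 = (1/2) × 1040 = 520.0 torr; available 403 torr, so O2 is limiting.
P(SO2) remaining = 1040 − (2/1) × 403 = 234.0 torr
P(gaseous products) = (2)/1 × 403 = 806.0 torr
P_total at 338 K = 234.0 + 806.0 = 1040 torr
Scaling to 745 °C: P = 1040 × 1018.15/338 = 3133 torr

3130 torr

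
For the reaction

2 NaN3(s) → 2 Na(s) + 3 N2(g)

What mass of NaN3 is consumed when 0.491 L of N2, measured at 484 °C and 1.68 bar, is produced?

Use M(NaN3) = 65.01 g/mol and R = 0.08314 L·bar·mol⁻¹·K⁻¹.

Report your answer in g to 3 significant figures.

n(N2) = PV/RT = (1.68 × 0.491) / (0.08314 × 757.15) = 0.01310 mol
n(NaN3) = (2/3) × 0.01310 = 0.008733 mol
m(NaN3) = 0.008733 × 65.01 = 0.5677 g

0.568 g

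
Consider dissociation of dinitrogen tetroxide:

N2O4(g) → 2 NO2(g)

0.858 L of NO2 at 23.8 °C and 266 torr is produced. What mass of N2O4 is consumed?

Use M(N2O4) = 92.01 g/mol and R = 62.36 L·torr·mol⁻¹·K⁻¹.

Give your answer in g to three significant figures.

0.567 g

n(NO2) = PV/RT = (266 × 0.858) / (62.36 × 296.95) = 0.01232 mol
n(N2O4) = (1/2) × 0.01232 = 0.006160 mol
m(N2O4) = 0.006160 × 92.01 = 0.5668 g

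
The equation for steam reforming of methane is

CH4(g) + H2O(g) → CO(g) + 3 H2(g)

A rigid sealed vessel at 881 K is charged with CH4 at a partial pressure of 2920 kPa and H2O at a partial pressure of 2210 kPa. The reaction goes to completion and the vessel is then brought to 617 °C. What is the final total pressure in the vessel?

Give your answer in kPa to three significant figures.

At constant V, partial pressures at 881 K are proportional to moles, so apply stoichiometry directly to pressures.
P(H2O) required for 2920 kPa of CH4 = (1/1) × 2920 = 2920 kPa; available 2210 kPa, so H2O is limiting.
P(CH4) remaining = 2920 − (1/1) × 2210 = 710.0 kPa
P(gaseous products) = (1+3)/1 × 2210 = 8840 kPa
P_total at 881 K = 710.0 + 8840 = 9550 kPa
Scaling to 617 °C: P = 9550 × 890.15/881 = 9649 kPa

9650 kPa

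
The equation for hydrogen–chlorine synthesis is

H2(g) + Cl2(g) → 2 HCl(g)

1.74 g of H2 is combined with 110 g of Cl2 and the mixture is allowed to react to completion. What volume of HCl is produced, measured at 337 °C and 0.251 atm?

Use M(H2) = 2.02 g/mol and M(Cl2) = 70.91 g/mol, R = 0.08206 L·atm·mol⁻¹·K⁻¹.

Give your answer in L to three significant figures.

344 L

n(H2) = 1.74 / 2.02 = 0.8614 mol
n(Cl2) = 110 / 70.91 = 1.551 mol
For 0.8614 mol H2, stoichiometry requires (1/1) × 0.8614 = 0.8614 mol Cl2; 1.551 mol is available, so H2 is limiting.
n(HCl) = (2/1) × 0.8614 = 1.723 mol
V(HCl) = nRT/P = 1.723 × 0.08206 × 610.15 / 0.251 = 343.7 L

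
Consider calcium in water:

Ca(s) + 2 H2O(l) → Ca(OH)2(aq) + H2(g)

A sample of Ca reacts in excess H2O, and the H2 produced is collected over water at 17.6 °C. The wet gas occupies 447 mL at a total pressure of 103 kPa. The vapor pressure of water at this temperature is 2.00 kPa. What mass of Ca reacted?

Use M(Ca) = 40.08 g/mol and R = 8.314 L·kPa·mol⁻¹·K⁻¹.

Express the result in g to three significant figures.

0.749 g

P(H2) = 103 − 2.00 = 101.0 kPa
n(H2) = PV/RT = (101.0 × 0.4470) / (8.314 × 290.75) = 0.01868 mol
n(Ca) = (1/1) × 0.01868 = 0.01868 mol
m(Ca) = 0.01868 × 40.08 = 0.7487 g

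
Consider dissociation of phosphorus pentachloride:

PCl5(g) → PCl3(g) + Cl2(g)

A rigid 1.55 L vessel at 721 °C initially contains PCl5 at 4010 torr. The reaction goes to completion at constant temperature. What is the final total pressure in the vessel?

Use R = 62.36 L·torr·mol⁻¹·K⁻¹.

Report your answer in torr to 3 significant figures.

8020 torr

At constant T and V, P ∝ n(gas): 1 mol gas → 2 mol gas.
P_final = (2/1) × 4010 = 8020 torr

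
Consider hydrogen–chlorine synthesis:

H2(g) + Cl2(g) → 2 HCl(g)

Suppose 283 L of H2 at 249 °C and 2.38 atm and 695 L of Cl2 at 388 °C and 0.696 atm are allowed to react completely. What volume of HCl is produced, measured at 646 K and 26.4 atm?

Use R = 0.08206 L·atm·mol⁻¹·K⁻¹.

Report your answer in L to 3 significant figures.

n(H2) = PV/RT = (2.38 × 283) / (0.08206 × 522.15) = 15.72 mol
n(Cl2) = PV/RT = (0.696 × 695) / (0.08206 × 661.15) = 8.916 mol
For 15.72 mol H2, stoichiometry requires (1/1) × 15.72 = 15.72 mol Cl2; 8.916 mol is available, so Cl2 is limiting.
n(HCl) = (2/1) × 8.916 = 17.83 mol
V(HCl) = nRT/P = 17.83 × 0.08206 × 646 / 26.4 = 35.80 L

35.8 L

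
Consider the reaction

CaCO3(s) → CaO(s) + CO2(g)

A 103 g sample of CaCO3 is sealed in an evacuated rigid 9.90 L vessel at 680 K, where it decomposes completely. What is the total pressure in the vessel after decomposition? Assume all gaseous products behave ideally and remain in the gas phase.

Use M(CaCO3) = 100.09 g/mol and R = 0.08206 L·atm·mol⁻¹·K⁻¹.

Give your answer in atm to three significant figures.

5.80 atm

n(CaCO3) = 103 / 100.09 = 1.029 mol
n(gas produced) = (1/1) × 1.029 = 1.029 mol
P = nRT/V = 1.029 × 0.08206 × 680 / 9.90 = 5.800 atm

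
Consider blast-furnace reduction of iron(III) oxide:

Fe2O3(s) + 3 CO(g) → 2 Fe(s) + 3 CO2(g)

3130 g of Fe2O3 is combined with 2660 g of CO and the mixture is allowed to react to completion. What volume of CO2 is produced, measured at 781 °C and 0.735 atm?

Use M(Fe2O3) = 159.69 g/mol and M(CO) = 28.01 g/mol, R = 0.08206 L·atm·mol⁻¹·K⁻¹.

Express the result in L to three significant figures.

6920 L

n(Fe2O3) = 3130 / 159.69 = 19.60 mol
n(CO) = 2660 / 28.01 = 94.97 mol
For 19.60 mol Fe2O3, stoichiometry requires (3/1) × 19.60 = 58.80 mol CO; 94.97 mol is available, so Fe2O3 is limiting.
n(CO2) = (3/1) × 19.60 = 58.80 mol
V(CO2) = nRT/P = 58.80 × 0.08206 × 1054.15 / 0.735 = 6920 L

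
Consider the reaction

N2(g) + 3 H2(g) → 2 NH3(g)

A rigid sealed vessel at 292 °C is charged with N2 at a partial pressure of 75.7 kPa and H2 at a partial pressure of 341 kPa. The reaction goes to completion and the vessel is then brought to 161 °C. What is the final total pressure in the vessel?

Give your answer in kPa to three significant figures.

With V and T fixed, P_i ∝ n_i, so the mole ratios apply directly to partial pressures at 292 °C.
P(H2) required for 75.7 kPa of N2 = (3/1) × 75.7 = 227.1 kPa; available 341 kPa, so N2 is limiting.
P(H2) remaining = 341 − (3/1) × 75.7 = 113.9 kPa
P(gaseous products) = (2)/1 × 75.7 = 151.4 kPa
P_total at 292 °C = 113.9 + 151.4 = 265.3 kPa
Scaling to 161 °C: P = 265.3 × 434.15/565.15 = 203.8 kPa

204 kPa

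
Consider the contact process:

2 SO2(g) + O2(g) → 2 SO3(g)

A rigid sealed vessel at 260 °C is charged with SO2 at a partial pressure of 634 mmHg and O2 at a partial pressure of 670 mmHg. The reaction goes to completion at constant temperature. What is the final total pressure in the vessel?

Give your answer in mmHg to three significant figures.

With V and T fixed, P_i ∝ n_i, so the mole ratios apply directly to partial pressures at 260 °C.
P(O2) required for 634 mmHg of SO2 = (1/2) × 634 = 317.0 mmHg; available 670 mmHg, so SO2 is limiting.
P(O2) remaining = 670 − (1/2) × 634 = 353.0 mmHg
P(gaseous products) = (2)/2 × 634 = 634.0 mmHg
P_total at 260 °C = 353.0 + 634.0 = 987.0 mmHg

987 mmHg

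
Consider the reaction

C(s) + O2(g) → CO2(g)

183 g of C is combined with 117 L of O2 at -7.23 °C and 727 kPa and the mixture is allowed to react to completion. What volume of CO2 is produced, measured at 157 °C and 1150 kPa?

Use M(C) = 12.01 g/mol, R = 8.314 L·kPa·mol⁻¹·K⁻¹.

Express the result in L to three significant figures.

n(C) = 183 / 12.01 = 15.24 mol
n(O2) = PV/RT = (727 × 117) / (8.314 × 265.92) = 38.47 mol
For 15.24 mol C, stoichiometry requires (1/1) × 15.24 = 15.24 mol O2; 38.47 mol is available, so C is limiting.
n(CO2) = (1/1) × 15.24 = 15.24 mol
V(CO2) = nRT/P = 15.24 × 8.314 × 430.15 / 1150 = 47.39 L

47.4 L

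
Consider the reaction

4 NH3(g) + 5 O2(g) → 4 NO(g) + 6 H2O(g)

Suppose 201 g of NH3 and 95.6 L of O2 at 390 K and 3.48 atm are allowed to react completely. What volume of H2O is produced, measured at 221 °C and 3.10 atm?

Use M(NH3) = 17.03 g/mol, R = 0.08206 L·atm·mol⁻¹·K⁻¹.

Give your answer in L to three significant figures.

163 L

n(NH3) = 201 / 17.03 = 11.80 mol
n(O2) = PV/RT = (3.48 × 95.6) / (0.08206 × 390) = 10.40 mol
For 11.80 mol NH3, stoichiometry requires (5/4) × 11.80 = 14.75 mol O2; 10.40 mol is available, so O2 is limiting.
n(H2O) = (6/5) × 10.40 = 12.48 mol
V(H2O) = nRT/P = 12.48 × 0.08206 × 494.15 / 3.10 = 163.2 L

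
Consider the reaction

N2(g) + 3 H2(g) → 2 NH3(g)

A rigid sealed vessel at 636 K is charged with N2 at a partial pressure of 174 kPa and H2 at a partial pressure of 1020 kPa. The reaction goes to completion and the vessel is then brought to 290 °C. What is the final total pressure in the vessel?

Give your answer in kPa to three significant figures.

749 kPa

With V and T fixed, P_i ∝ n_i, so the mole ratios apply directly to partial pressures at 636 K.
P(H2) required for 174 kPa of N2 = (3/1) × 174 = 522.0 kPa; available 1020 kPa, so N2 is limiting.
P(H2) remaining = 1020 − (3/1) × 174 = 498.0 kPa
P(gaseous products) = (2)/1 × 174 = 348.0 kPa
P_total at 636 K = 498.0 + 348.0 = 846.0 kPa
Scaling to 290 °C: P = 846.0 × 563.15/636 = 749.1 kPa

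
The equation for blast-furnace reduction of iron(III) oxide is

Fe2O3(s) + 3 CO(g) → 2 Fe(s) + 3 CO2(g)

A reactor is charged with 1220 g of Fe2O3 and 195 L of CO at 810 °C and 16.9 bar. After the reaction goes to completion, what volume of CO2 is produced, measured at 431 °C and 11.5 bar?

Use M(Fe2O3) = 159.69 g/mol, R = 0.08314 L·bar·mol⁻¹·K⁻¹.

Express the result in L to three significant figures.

n(Fe2O3) = 1220 / 159.69 = 7.640 mol
n(CO) = PV/RT = (16.9 × 195) / (0.08314 × 1083.15) = 36.60 mol
For 7.640 mol Fe2O3, stoichiometry requires (3/1) × 7.640 = 22.92 mol CO; 36.60 mol is available, so Fe2O3 is limiting.
n(CO2) = (3/1) × 7.640 = 22.92 mol
V(CO2) = nRT/P = 22.92 × 0.08314 × 704.15 / 11.5 = 116.7 L

117 L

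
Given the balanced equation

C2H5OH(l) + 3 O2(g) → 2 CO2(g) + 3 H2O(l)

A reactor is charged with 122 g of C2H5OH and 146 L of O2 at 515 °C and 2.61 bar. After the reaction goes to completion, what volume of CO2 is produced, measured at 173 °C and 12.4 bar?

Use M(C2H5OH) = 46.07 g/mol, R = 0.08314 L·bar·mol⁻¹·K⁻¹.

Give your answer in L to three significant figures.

n(C2H5OH) = 122 / 46.07 = 2.648 mol
n(O2) = PV/RT = (2.61 × 146) / (0.08314 × 788.15) = 5.815 mol
For 2.648 mol C2H5OH, stoichiometry requires (3/1) × 2.648 = 7.944 mol O2; 5.815 mol is available, so O2 is limiting.
n(CO2) = (2/3) × 5.815 = 3.877 mol
V(CO2) = nRT/P = 3.877 × 0.08314 × 446.15 / 12.4 = 11.60 L

11.6 L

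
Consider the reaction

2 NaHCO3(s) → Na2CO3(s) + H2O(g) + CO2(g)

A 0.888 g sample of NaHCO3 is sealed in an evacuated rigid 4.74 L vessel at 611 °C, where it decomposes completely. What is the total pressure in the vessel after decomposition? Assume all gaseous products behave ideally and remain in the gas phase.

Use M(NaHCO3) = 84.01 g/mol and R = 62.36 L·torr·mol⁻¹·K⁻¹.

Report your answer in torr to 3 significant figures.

n(NaHCO3) = 0.888 / 84.01 = 0.01057 mol
n(gas produced) = (2/2) × 0.01057 = 0.01057 mol
P = nRT/V = 0.01057 × 62.36 × 884.15 / 4.74 = 123.0 torr

123 torr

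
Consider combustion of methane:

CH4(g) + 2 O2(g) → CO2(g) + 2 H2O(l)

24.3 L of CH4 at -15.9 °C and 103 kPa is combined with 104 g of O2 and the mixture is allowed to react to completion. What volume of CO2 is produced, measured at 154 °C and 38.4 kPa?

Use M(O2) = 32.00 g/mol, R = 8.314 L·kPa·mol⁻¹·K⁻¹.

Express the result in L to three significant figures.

n(CH4) = PV/RT = (103 × 24.3) / (8.314 × 257.25) = 1.170 mol
n(O2) = 104 / 32.00 = 3.250 mol
For 1.170 mol CH4, stoichiometry requires (2/1) × 1.170 = 2.340 mol O2; 3.250 mol is available, so CH4 is limiting.
n(CO2) = (1/1) × 1.170 = 1.170 mol
V(CO2) = nRT/P = 1.170 × 8.314 × 427.15 / 38.4 = 108.2 L

108 L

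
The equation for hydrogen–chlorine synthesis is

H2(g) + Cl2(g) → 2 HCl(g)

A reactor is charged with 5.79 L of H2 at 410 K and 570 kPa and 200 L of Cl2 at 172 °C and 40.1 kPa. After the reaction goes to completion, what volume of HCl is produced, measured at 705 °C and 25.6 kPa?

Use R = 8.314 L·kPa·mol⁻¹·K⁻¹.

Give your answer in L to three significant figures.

n(H2) = PV/RT = (570 × 5.79) / (8.314 × 410) = 0.9682 mol
n(Cl2) = PV/RT = (40.1 × 200) / (8.314 × 445.15) = 2.167 mol
For 0.9682 mol H2, stoichiometry requires (1/1) × 0.9682 = 0.9682 mol Cl2; 2.167 mol is available, so H2 is limiting.
n(HCl) = (2/1) × 0.9682 = 1.936 mol
V(HCl) = nRT/P = 1.936 × 8.314 × 978.15 / 25.6 = 615.0 L

615 L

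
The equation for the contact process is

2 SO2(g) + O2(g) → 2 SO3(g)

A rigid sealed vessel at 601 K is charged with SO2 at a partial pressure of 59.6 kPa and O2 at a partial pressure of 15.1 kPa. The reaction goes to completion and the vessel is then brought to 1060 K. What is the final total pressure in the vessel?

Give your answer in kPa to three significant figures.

With V and T fixed, P_i ∝ n_i, so the mole ratios apply directly to partial pressures at 601 K.
P(O2) required for 59.6 kPa of SO2 = (1/2) × 59.6 = 29.80 kPa; available 15.1 kPa, so O2 is limiting.
P(SO2) remaining = 59.6 − (2/1) × 15.1 = 29.40 kPa
P(gaseous products) = (2)/1 × 15.1 = 30.20 kPa
P_total at 601 K = 29.40 + 30.20 = 59.60 kPa
Scaling to 1060 K: P = 59.60 × 1060/601 = 105.1 kPa

105 kPa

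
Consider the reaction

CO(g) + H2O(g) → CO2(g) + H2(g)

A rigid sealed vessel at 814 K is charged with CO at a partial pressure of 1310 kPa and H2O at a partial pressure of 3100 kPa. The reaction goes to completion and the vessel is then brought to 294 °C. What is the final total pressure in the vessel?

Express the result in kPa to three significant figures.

With V and T fixed, P_i ∝ n_i, so the mole ratios apply directly to partial pressures at 814 K.
P(H2O) required for 1310 kPa of CO = (1/1) × 1310 = 1310 kPa; available 3100 kPa, so CO is limiting.
P(H2O) remaining = 3100 − (1/1) × 1310 = 1790 kPa
P(gaseous products) = (1+1)/1 × 1310 = 2620 kPa
P_total at 814 K = 1790 + 2620 = 4410 kPa
Scaling to 294 °C: P = 4410 × 567.15/814 = 3073 kPa

3070 kPa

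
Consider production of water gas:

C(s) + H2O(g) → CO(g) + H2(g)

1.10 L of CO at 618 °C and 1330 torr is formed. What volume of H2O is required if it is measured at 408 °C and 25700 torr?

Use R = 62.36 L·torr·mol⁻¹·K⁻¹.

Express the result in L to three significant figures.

0.0435 L

n(CO) = PV/RT = (1330 × 1.10) / (62.36 × 891.15) = 0.02633 mol
n(H2O) = (1/1) × 0.02633 = 0.02633 mol
V = nRT/P = 0.02633 × 62.36 × 681.15 / 25700 = 0.04352 L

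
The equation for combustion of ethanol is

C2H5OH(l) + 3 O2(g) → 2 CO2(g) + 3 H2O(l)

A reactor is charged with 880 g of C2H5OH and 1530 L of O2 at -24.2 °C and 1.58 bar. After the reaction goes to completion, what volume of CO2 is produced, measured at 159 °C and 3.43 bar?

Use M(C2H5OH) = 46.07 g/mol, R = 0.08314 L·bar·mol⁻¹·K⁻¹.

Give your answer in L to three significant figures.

400 L

n(C2H5OH) = 880 / 46.07 = 19.10 mol
n(O2) = PV/RT = (1.58 × 1530) / (0.08314 × 248.95) = 116.8 mol
For 19.10 mol C2H5OH, stoichiometry requires (3/1) × 19.10 = 57.30 mol O2; 116.8 mol is available, so C2H5OH is limiting.
n(CO2) = (2/1) × 19.10 = 38.20 mol
V(CO2) = nRT/P = 38.20 × 0.08314 × 432.15 / 3.43 = 400.1 L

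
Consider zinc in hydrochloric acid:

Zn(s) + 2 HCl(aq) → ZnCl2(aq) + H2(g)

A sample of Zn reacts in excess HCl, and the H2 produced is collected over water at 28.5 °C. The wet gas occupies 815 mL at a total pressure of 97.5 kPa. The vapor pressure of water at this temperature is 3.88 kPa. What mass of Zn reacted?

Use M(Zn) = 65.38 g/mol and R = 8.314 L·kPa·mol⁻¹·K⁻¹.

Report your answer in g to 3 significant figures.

1.99 g

P(H2) = 97.5 − 3.88 = 93.62 kPa
n(H2) = PV/RT = (93.62 × 0.8150) / (8.314 × 301.65) = 0.03042 mol
n(Zn) = (1/1) × 0.03042 = 0.03042 mol
m(Zn) = 0.03042 × 65.38 = 1.989 g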